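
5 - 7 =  - 2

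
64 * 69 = 4416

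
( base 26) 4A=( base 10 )114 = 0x72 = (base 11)a4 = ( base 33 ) 3f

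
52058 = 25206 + 26852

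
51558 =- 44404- - 95962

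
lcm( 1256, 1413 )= 11304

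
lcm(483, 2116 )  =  44436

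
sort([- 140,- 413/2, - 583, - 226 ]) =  [- 583,-226, - 413/2,-140 ]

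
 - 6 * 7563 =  - 45378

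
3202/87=36 + 70/87 = 36.80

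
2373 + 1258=3631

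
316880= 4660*68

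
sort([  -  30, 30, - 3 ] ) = [  -  30, - 3,30 ]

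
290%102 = 86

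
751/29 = 25 + 26/29 = 25.90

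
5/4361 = 5/4361 =0.00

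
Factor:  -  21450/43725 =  - 2^1*13^1*53^( -1) = - 26/53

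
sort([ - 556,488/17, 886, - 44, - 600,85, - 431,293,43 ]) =[ - 600, - 556  ,-431, - 44,488/17, 43,85,293 , 886]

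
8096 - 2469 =5627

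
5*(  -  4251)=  - 21255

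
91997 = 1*91997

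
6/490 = 3/245 = 0.01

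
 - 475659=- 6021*79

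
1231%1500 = 1231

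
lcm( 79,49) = 3871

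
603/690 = 201/230 = 0.87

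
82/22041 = 82/22041 = 0.00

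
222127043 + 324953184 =547080227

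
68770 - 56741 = 12029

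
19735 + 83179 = 102914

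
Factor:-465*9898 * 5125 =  - 2^1*3^1*5^4*7^2*31^1*41^1 * 101^1 =- 23588171250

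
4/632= 1/158 = 0.01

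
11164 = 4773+6391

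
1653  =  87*19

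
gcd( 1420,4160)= 20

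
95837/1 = 95837  =  95837.00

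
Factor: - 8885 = -5^1 * 1777^1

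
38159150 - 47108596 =  -  8949446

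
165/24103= 165/24103 = 0.01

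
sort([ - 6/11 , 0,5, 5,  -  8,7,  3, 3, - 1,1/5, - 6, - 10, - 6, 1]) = [ - 10, - 8, - 6, - 6, - 1, - 6/11 , 0,1/5, 1, 3,3 , 5, 5, 7]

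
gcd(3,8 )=1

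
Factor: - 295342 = - 2^1*147671^1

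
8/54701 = 8/54701=0.00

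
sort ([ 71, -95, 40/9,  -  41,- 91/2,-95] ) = [- 95, - 95, -91/2,-41, 40/9, 71]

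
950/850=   19/17= 1.12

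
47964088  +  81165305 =129129393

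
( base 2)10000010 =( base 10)130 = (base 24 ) 5A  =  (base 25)55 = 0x82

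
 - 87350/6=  - 14559+ 2/3 = - 14558.33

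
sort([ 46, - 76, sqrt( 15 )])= [ - 76,sqrt( 15 ), 46 ]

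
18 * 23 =414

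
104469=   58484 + 45985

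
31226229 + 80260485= 111486714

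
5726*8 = 45808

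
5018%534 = 212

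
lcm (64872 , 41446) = 1492056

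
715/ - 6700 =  - 1 + 1197/1340  =  - 0.11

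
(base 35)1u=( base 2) 1000001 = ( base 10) 65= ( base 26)2d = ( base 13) 50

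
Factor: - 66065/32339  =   - 905/443 = -5^1*181^1*443^ ( - 1 )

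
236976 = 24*9874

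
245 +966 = 1211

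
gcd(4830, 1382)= 2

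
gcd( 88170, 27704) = 2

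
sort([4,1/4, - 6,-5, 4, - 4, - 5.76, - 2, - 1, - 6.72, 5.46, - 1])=[ - 6.72,-6, - 5.76, - 5, - 4, - 2 , - 1, - 1,1/4,4,  4, 5.46]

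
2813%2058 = 755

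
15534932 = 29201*532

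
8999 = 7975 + 1024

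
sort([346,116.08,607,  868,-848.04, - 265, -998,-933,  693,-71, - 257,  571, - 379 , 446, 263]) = [ - 998,-933, - 848.04, - 379, -265, - 257, - 71,  116.08, 263,346, 446, 571,607 , 693 , 868 ] 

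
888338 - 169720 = 718618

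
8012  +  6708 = 14720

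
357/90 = 119/30   =  3.97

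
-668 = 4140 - 4808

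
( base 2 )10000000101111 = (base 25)D4E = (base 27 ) B84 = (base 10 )8239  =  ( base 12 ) 4927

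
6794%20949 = 6794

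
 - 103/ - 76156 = 103/76156  =  0.00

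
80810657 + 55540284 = 136350941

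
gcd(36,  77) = 1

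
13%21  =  13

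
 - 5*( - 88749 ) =443745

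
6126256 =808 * 7582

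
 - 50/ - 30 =5/3 = 1.67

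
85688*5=428440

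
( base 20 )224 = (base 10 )844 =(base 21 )1j4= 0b1101001100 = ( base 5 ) 11334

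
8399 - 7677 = 722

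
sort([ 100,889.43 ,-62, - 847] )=[ - 847, - 62,100,889.43] 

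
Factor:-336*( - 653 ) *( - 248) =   -  54413184 = - 2^7*3^1*7^1*31^1*653^1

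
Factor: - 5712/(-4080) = 7/5 = 5^ ( - 1 )*7^1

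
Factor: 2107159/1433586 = 2^(-1 )*3^(- 1)*7^ ( - 1)*11^( -1)*29^ ( - 1 )*107^( - 1)*431^1 *4889^1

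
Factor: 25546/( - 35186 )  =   - 53^1*73^( - 1) = - 53/73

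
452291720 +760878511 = 1213170231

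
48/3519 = 16/1173 = 0.01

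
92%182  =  92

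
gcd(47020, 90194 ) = 2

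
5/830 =1/166 = 0.01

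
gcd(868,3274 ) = 2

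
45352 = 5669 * 8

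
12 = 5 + 7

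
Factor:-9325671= -3^1 * 3108557^1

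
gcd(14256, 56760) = 264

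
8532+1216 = 9748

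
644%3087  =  644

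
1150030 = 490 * 2347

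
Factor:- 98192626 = -2^1*7^1*7013759^1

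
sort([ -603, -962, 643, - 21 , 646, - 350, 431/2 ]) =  [-962, - 603,- 350,-21,  431/2,643, 646 ]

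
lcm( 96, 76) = 1824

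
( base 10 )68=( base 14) 4C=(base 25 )2i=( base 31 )26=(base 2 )1000100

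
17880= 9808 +8072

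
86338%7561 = 3167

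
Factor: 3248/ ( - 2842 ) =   -  8/7 = -2^3*7^ ( - 1 ) 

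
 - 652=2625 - 3277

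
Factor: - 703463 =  - 703463^1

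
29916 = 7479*4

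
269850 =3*89950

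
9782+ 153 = 9935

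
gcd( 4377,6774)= 3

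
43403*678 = 29427234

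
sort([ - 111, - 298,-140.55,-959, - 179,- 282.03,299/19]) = [ - 959, - 298, - 282.03,-179, - 140.55,  -  111,299/19]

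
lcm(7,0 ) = 0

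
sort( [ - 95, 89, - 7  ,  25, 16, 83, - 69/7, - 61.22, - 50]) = [ - 95, - 61.22,- 50,-69/7, - 7, 16 , 25, 83, 89 ]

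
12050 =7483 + 4567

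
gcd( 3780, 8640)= 540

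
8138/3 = 8138/3= 2712.67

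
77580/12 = 6465 = 6465.00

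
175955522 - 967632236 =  - 791676714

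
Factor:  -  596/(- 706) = 2^1*149^1*353^(-1 ) = 298/353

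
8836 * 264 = 2332704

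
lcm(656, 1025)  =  16400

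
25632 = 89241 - 63609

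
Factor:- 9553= -41^1*233^1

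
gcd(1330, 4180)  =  190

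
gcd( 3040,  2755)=95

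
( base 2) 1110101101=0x3ad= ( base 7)2513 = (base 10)941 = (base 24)1f5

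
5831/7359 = 5831/7359  =  0.79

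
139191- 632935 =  - 493744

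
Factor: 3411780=2^2 * 3^1*5^1*101^1  *563^1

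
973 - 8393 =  - 7420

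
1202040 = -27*(-44520 ) 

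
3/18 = 1/6 = 0.17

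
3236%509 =182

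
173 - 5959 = -5786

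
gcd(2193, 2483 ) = 1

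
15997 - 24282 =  - 8285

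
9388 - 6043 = 3345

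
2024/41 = 49 + 15/41 = 49.37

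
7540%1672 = 852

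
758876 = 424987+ 333889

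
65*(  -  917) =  - 59605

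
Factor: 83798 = 2^1 * 11^1*13^1*293^1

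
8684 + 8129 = 16813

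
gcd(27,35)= 1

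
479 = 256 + 223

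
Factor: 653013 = 3^2*37^2 * 53^1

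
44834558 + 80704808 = 125539366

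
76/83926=38/41963 =0.00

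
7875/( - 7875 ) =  - 1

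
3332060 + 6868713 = 10200773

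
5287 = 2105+3182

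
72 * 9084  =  654048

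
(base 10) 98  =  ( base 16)62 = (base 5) 343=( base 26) 3K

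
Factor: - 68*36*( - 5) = 2^4 * 3^2*5^1 * 17^1 = 12240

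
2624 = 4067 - 1443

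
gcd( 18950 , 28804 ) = 758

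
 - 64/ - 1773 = 64/1773 = 0.04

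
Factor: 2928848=2^4*13^1*14081^1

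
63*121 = 7623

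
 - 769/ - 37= 769/37 = 20.78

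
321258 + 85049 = 406307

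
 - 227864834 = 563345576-791210410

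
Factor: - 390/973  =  - 2^1*3^1*5^1*7^( - 1 )*13^1*139^( - 1) 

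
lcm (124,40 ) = 1240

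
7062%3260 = 542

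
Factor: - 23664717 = -3^4* 292157^1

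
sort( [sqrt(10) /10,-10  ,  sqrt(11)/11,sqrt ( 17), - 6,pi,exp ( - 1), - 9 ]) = [ - 10,  -  9, - 6,sqrt( 11)/11, sqrt( 10 )/10,exp( -1 ),  pi,  sqrt( 17 ) ]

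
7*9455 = 66185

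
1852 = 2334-482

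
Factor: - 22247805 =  - 3^1*  5^1 * 1483187^1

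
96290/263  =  96290/263= 366.12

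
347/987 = 347/987 = 0.35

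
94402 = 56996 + 37406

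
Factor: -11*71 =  - 781 =- 11^1*71^1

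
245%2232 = 245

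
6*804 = 4824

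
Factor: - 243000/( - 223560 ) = 5^2 * 23^( - 1)  =  25/23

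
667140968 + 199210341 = 866351309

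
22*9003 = 198066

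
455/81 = 5 + 50/81 = 5.62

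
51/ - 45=  -  2 + 13/15 =- 1.13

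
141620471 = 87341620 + 54278851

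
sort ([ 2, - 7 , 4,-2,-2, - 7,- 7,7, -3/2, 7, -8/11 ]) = [ - 7, - 7, - 7, - 2,  -  2, - 3/2, - 8/11,  2,4, 7, 7 ] 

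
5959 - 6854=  - 895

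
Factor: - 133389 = -3^2* 14821^1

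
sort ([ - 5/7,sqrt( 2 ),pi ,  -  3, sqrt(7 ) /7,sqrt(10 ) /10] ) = [ - 3, - 5/7,sqrt( 10) /10,  sqrt(7)/7, sqrt(2 ),pi]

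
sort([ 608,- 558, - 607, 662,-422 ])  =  [  -  607 , - 558, - 422,608, 662 ] 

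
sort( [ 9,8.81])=[8.81, 9] 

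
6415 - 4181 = 2234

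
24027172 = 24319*988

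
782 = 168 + 614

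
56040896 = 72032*778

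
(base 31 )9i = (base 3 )102000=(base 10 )297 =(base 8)451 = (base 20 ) EH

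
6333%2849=635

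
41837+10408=52245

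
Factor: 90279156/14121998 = 2^1*3^1 * 641909^( - 1)*683933^1 = 4103598/641909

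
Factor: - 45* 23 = -1035 = - 3^2 * 5^1*23^1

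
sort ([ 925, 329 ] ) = [ 329, 925]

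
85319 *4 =341276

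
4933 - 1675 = 3258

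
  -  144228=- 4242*34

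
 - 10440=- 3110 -7330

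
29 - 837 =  - 808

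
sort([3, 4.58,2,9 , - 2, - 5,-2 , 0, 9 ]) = [ - 5,  -  2,-2, 0, 2,3,4.58,9,9 ]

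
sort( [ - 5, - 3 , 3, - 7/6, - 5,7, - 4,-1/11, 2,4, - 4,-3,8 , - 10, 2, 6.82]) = [ - 10, - 5, - 5, - 4, - 4,- 3, - 3,-7/6, - 1/11,2,  2,3,4, 6.82, 7,8 ]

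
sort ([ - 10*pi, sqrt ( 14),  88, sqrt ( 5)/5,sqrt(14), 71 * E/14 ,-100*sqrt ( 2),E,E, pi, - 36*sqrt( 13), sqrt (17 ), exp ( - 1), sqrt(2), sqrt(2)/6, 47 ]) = [ - 100*sqrt ( 2), - 36 *sqrt( 13 ),- 10*pi, sqrt ( 2)/6, exp( - 1),sqrt(5 )/5, sqrt ( 2), E,E, pi , sqrt (14 ), sqrt( 14 ), sqrt ( 17 ), 71 *E/14, 47,88] 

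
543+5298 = 5841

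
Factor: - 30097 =-30097^1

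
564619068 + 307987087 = 872606155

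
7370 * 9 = 66330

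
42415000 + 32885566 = 75300566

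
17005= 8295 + 8710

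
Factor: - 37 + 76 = 39=   3^1*13^1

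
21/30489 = 7/10163=0.00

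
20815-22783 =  - 1968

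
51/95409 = 17/31803 = 0.00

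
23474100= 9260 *2535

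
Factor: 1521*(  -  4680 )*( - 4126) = 29370023280=2^4*3^4*5^1*13^3*2063^1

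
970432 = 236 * 4112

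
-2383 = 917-3300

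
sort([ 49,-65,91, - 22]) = [ - 65, - 22,49, 91]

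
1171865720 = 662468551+509397169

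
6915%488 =83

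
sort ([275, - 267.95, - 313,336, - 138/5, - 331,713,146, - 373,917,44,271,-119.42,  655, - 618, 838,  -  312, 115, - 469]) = [ - 618,-469, - 373, - 331,-313, - 312, - 267.95, - 119.42, - 138/5, 44,115, 146, 271, 275, 336,655,  713 , 838, 917] 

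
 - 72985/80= -14597/16 =- 912.31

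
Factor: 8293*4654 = 38595622 = 2^1*13^1*179^1*8293^1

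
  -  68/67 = - 68/67 = - 1.01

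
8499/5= 1699+4/5 =1699.80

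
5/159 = 5/159 = 0.03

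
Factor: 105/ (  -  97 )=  - 3^1*5^1*7^1*97^(-1 )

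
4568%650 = 18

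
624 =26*24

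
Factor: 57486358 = 2^1*47^1*611557^1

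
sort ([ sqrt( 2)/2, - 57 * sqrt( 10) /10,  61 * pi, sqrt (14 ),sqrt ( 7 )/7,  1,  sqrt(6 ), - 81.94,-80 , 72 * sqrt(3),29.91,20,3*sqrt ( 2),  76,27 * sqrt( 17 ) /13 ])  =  [ - 81.94, - 80 , - 57*sqrt(10)/10,sqrt ( 7) /7, sqrt (2 ) /2, 1,sqrt( 6),  sqrt( 14 ),3*sqrt( 2 ),27*sqrt(17)/13,20,29.91, 76, 72*sqrt(3),61*pi]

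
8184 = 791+7393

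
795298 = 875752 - 80454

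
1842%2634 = 1842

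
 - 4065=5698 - 9763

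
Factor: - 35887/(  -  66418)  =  2^( - 1)*11^( - 1)  *  17^1 * 2111^1*3019^( - 1 )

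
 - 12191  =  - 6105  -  6086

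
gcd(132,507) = 3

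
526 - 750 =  - 224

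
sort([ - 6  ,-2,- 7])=[-7, - 6, - 2]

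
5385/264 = 1795/88 = 20.40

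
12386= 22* 563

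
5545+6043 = 11588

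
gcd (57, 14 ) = 1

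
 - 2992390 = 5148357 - 8140747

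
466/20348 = 233/10174  =  0.02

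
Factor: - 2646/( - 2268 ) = 2^(  -  1)*3^( - 1)*7^1 = 7/6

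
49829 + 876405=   926234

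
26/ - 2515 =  - 26/2515 = -  0.01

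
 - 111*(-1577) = 175047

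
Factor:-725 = - 5^2*29^1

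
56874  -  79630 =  - 22756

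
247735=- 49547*(-5 ) 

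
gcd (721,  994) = 7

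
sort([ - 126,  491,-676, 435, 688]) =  [  -  676 , - 126, 435,491,688]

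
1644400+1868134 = 3512534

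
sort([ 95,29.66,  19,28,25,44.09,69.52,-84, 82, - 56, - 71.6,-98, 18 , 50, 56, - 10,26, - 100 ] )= [ - 100, - 98, - 84, -71.6, - 56,-10,18,19,25,26, 28,29.66, 44.09, 50,56, 69.52, 82,95] 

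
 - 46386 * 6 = - 278316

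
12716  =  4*3179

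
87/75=29/25=1.16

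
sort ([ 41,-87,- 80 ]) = [ - 87, - 80,41 ] 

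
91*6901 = 627991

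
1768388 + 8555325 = 10323713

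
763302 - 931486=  - 168184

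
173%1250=173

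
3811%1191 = 238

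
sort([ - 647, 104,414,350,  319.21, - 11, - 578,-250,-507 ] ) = [ - 647,  -  578, - 507, - 250, - 11,  104,319.21,350, 414]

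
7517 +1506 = 9023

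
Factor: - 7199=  - 23^1*313^1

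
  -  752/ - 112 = 6 + 5/7 = 6.71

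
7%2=1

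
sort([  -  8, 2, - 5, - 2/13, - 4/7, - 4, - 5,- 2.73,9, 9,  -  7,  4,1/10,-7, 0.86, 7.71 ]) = [-8, - 7, - 7, - 5, - 5, -4, - 2.73,-4/7,-2/13,1/10,0.86,  2 , 4,7.71,9,9 ]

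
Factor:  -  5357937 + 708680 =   -  4649257 = - 107^1*43451^1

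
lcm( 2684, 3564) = 217404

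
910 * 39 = 35490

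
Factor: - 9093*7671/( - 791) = 3^2*113^( - 1 )*433^1 * 2557^1 = 9964629/113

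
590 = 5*118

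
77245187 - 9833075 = 67412112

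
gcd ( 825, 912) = 3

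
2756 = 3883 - 1127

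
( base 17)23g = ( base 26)OL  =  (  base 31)kp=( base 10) 645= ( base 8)1205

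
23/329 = 23/329 = 0.07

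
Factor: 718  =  2^1*359^1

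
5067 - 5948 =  - 881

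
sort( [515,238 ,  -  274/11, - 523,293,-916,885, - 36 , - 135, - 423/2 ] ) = [ - 916, - 523, - 423/2 , - 135,-36, - 274/11, 238,293, 515,885]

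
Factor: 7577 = 7577^1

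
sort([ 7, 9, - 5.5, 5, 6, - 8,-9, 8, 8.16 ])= [ - 9, - 8, - 5.5, 5,6,7,8,  8.16, 9 ] 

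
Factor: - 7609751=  - 173^1*43987^1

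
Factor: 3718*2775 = 2^1 *3^1*5^2*11^1*13^2 * 37^1= 10317450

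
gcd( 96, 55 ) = 1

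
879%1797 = 879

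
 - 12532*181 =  - 2268292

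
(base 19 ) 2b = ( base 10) 49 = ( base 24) 21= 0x31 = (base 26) 1n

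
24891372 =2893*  8604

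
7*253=1771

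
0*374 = 0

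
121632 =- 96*( - 1267)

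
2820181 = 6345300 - 3525119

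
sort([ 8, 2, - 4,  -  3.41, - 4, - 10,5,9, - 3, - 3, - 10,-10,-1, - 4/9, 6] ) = [ - 10, - 10, - 10,-4, - 4, - 3.41, - 3 ,-3, - 1, - 4/9, 2, 5, 6, 8,  9 ]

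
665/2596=665/2596 = 0.26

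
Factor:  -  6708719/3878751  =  - 3^( - 1 )*31^(-1)  *61^1*  71^1 * 179^( - 1 )*233^( - 1 )*1549^1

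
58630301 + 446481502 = 505111803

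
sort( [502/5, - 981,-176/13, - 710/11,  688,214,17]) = [ - 981,-710/11,-176/13,17,502/5, 214,688 ]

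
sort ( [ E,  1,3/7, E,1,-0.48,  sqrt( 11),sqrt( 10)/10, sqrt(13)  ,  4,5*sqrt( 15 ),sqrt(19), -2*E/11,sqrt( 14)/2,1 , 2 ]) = [-2*E/11,-0.48,sqrt(10 )/10, 3/7, 1, 1,  1, sqrt(14)/2, 2, E, E,sqrt(11), sqrt(13) , 4,sqrt( 19), 5 *sqrt(15 ) ]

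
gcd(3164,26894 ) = 1582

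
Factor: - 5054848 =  - 2^7*17^1*23^1*101^1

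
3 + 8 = 11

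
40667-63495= - 22828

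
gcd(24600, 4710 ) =30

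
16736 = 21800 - 5064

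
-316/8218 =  - 158/4109 = -0.04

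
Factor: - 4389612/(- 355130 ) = 2^1*3^1*5^( - 1 )*17^( - 1) * 43^1*47^1*181^1 * 2089^(-1 ) = 2194806/177565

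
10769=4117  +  6652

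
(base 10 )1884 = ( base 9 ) 2523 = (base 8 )3534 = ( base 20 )4E4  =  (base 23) 3cl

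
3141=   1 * 3141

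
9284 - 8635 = 649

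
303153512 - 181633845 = 121519667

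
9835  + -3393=6442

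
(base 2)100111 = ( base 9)43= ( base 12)33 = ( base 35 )14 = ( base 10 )39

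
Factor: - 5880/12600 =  - 3^( - 1 )*5^ ( - 1)*7^1 = - 7/15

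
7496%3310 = 876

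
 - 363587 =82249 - 445836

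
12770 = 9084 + 3686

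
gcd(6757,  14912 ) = 233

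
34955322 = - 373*( - 93714 )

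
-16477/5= - 3296 + 3/5  =  - 3295.40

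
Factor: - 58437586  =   - 2^1 *29218793^1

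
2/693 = 2/693=0.00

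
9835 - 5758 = 4077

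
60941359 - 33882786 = 27058573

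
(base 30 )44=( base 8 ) 174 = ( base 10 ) 124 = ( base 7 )235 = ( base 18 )6g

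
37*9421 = 348577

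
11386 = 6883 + 4503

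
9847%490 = 47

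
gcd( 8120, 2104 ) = 8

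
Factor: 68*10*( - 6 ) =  - 4080= - 2^4*3^1*5^1*17^1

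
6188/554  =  11+47/277 = 11.17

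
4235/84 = 605/12 = 50.42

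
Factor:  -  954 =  - 2^1*3^2*53^1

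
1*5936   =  5936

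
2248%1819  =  429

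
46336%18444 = 9448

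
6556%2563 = 1430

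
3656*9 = 32904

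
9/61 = 9/61  =  0.15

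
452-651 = -199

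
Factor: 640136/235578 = 644/237 = 2^2 * 3^(-1)*7^1*23^1*79^( - 1) 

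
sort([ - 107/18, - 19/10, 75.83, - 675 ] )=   [ - 675, - 107/18, - 19/10, 75.83 ] 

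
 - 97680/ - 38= 2570 + 10/19 = 2570.53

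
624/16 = 39 = 39.00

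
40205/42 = 957 + 11/42 = 957.26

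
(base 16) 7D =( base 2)1111101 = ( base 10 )125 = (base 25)50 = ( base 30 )45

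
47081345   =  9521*4945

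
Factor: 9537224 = 2^3*1192153^1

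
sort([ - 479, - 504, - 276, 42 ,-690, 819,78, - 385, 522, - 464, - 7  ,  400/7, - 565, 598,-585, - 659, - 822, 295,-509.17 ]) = [  -  822, - 690,  -  659, - 585, - 565, - 509.17, - 504, - 479, - 464, - 385,  -  276,  -  7, 42,  400/7 , 78,  295, 522,598, 819]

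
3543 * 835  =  2958405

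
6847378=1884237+4963141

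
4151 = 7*593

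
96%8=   0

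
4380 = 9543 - 5163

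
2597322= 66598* 39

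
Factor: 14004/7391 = 36/19 = 2^2 *3^2 * 19^(-1)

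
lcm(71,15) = 1065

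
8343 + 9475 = 17818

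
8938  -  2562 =6376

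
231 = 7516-7285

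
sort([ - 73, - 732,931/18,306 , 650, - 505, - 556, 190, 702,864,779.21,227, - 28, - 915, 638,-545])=[-915,-732, - 556, - 545,-505, - 73,-28,931/18,190,227, 306 , 638,650, 702,779.21,864 ] 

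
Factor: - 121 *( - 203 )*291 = 3^1*7^1*11^2*29^1*97^1 = 7147833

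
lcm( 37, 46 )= 1702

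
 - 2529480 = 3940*(-642)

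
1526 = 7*218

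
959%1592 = 959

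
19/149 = 19/149 = 0.13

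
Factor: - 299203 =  - 433^1 *691^1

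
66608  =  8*8326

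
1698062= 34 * 49943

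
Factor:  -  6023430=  - 2^1*3^3 * 5^1*7^1*3187^1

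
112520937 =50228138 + 62292799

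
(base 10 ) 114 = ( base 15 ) 79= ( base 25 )4e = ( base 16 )72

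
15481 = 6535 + 8946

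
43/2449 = 43/2449=0.02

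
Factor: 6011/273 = 3^( - 1)*7^ ( - 1 )*13^ (-1 )*6011^1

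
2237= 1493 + 744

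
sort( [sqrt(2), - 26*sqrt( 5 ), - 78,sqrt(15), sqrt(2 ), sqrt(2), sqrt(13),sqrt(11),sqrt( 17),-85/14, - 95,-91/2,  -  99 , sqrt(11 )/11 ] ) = [ - 99, -95, - 78,-26*sqrt (5 ),-91/2, - 85/14,  sqrt(11 )/11 , sqrt(2), sqrt(2 ),sqrt( 2 ), sqrt ( 11), sqrt( 13), sqrt (15 ), sqrt(17 ) ] 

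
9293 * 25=232325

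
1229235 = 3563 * 345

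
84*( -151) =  - 12684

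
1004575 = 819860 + 184715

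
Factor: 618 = 2^1*3^1*103^1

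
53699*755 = 40542745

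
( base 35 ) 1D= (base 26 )1m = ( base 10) 48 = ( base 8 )60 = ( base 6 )120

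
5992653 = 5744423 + 248230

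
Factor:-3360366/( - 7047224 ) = 2^(  -  2)*3^4*20743^1*880903^( - 1) = 1680183/3523612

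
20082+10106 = 30188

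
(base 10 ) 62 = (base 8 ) 76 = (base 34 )1S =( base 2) 111110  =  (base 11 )57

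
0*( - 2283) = 0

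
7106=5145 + 1961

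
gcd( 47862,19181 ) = 1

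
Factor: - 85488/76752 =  - 3^ ( - 1 )*41^ ( - 1 )* 137^1 = - 137/123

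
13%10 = 3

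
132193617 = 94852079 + 37341538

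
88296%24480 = 14856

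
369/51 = 123/17 = 7.24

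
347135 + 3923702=4270837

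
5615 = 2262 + 3353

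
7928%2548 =284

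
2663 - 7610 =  - 4947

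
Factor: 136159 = 47^1*2897^1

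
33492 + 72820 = 106312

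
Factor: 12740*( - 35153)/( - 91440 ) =2^( - 2)*3^ ( - 2)*7^2 * 13^1*127^( - 1)*35153^1 = 22392461/4572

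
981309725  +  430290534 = 1411600259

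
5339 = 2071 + 3268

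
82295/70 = 16459/14 = 1175.64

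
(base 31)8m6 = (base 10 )8376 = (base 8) 20270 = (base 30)996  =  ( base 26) CA4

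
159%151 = 8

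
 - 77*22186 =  - 1708322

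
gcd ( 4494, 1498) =1498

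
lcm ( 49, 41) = 2009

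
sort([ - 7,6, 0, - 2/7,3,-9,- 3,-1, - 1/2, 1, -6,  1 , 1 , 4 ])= [ -9, - 7, - 6, - 3 ,- 1,- 1/2, - 2/7, 0,1, 1,1,3,4,6 ] 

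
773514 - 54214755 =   -  53441241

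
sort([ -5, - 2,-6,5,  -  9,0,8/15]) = [  -  9, - 6, - 5, - 2,0,  8/15,5 ] 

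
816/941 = 816/941 = 0.87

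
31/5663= 31/5663  =  0.01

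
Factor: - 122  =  -2^1*61^1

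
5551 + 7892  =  13443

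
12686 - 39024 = -26338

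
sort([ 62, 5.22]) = [ 5.22,  62]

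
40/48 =5/6  =  0.83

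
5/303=5/303 = 0.02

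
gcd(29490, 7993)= 1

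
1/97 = 1/97 = 0.01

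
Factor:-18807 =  - 3^1*6269^1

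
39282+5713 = 44995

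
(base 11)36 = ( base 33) 16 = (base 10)39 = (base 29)1a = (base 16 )27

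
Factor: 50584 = 2^3  *  6323^1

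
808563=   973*831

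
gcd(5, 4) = 1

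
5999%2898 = 203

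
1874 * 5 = 9370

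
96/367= 96/367= 0.26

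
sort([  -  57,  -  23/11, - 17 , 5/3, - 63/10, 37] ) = [ - 57, - 17, - 63/10,-23/11,  5/3 , 37 ] 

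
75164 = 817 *92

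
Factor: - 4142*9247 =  - 2^1*7^1*19^1 *109^1*1321^1  =  - 38301074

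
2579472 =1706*1512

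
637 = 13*49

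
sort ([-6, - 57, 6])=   [ - 57, - 6,6 ] 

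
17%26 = 17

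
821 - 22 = 799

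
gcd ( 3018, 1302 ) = 6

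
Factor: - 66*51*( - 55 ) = 2^1*3^2*5^1*11^2*17^1=   185130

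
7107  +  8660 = 15767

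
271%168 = 103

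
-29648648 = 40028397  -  69677045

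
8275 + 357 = 8632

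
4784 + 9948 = 14732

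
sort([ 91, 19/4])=[ 19/4, 91]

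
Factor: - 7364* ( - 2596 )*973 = 2^4 * 7^2*11^1 *59^1*139^1*263^1=18600786512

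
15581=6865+8716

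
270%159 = 111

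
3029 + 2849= 5878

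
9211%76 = 15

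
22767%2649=1575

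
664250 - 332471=331779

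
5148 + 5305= 10453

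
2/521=2/521 = 0.00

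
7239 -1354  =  5885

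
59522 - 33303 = 26219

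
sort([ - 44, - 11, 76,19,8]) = [ - 44,- 11, 8, 19,  76] 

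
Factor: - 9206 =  - 2^1*4603^1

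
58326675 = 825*70699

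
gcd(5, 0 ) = 5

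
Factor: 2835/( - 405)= - 7 = - 7^1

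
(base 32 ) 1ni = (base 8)3362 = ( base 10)1778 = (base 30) 1t8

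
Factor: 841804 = 2^2*229^1* 919^1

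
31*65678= 2036018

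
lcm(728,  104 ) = 728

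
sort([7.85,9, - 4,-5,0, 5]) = [ - 5, - 4 , 0,  5,7.85,9]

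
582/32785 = 582/32785 = 0.02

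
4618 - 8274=-3656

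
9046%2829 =559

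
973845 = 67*14535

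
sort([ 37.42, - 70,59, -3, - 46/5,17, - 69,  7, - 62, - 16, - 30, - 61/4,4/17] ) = [ - 70 , - 69, - 62, - 30,-16, - 61/4,  -  46/5, - 3 , 4/17,7, 17,  37.42,59 ] 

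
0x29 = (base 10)41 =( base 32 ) 19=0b101001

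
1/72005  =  1/72005=0.00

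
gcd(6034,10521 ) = 7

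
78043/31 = 78043/31 = 2517.52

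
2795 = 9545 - 6750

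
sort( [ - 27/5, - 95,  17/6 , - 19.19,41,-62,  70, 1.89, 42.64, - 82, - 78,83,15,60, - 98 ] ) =[ - 98, - 95, - 82, - 78,-62,- 19.19,-27/5, 1.89,17/6, 15, 41,42.64, 60,70,83]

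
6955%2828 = 1299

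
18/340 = 9/170 = 0.05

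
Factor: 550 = 2^1*5^2*11^1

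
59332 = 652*91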